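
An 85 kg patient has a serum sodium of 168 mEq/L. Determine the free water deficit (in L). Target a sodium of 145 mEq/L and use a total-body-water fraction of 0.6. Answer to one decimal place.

TBW = 0.6 · 85 = 51 L
Free water deficit = TBW · (Na/145 − 1)
= 51 · (168/145 − 1)
= 51 · 0.1586
= 8.09 L

8.1 L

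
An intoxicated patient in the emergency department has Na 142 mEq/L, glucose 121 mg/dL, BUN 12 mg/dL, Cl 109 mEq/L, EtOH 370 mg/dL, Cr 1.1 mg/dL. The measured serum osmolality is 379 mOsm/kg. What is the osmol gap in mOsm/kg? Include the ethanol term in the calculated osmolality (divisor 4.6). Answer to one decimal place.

3.6 mOsm/kg

Calculated osmolality = 2·Na + glucose/18 + BUN/2.8 + ethanol/4.6
= 2·142 + 121/18 + 12/2.8 + 370/4.6
= 284 + 6.72 + 4.29 + 80.43
= 375.44 mOsm/kg ≈ 375.4 mOsm/kg
Osmolar gap = measured − calculated = 379 − 375.4 = 3.6 mOsm/kg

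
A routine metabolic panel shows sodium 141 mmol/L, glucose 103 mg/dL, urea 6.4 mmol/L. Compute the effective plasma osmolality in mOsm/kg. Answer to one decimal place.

287.7 mOsm/kg

Effective osmolality excludes urea (freely permeant across cell membranes):
2·Na + glucose/18
= 2·141 + 103/18
= 282 + 5.72
= 287.72 mOsm/kg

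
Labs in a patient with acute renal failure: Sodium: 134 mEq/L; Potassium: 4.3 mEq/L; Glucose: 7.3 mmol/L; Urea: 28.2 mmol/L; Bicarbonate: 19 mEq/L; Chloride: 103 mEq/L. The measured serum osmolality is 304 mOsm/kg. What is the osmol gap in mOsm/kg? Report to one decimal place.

0.5 mOsm/kg

Calculated osmolality = 2·Na + glucose + urea
= 2·134 + 7.3 + 28.2
= 268 + 7.30 + 28.20
= 303.5 mOsm/kg ≈ 303.5 mOsm/kg
Osmolar gap = measured − calculated = 304 − 303.5 = 0.5 mOsm/kg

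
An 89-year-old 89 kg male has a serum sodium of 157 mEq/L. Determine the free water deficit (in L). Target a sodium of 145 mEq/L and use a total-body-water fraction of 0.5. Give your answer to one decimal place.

3.7 L

TBW = 0.5 · 89 = 44.5 L
Free water deficit = TBW · (Na/145 − 1)
= 44.5 · (157/145 − 1)
= 44.5 · 0.0828
= 3.68 L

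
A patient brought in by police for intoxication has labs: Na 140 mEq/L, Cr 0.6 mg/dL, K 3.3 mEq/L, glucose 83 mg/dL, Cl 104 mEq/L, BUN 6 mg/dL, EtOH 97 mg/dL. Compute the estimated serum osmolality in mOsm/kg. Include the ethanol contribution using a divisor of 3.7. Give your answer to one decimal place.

313.0 mOsm/kg

Calculated osmolality = 2·Na + glucose/18 + BUN/2.8 + ethanol/3.7
= 2·140 + 83/18 + 6/2.8 + 97/3.7
= 280 + 4.61 + 2.14 + 26.22
= 312.97 mOsm/kg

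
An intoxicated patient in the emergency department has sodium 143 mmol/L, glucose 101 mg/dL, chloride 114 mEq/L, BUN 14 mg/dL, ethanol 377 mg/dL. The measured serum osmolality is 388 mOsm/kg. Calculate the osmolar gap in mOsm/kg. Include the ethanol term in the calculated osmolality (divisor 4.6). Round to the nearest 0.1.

9.4 mOsm/kg

Calculated osmolality = 2·Na + glucose/18 + BUN/2.8 + ethanol/4.6
= 2·143 + 101/18 + 14/2.8 + 377/4.6
= 286 + 5.61 + 5 + 81.96
= 378.57 mOsm/kg ≈ 378.6 mOsm/kg
Osmolar gap = measured − calculated = 388 − 378.6 = 9.4 mOsm/kg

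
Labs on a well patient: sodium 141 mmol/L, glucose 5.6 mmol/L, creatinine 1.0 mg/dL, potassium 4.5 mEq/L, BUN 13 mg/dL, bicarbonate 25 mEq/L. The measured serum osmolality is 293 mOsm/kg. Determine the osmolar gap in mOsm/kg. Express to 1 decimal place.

0.8 mOsm/kg

Calculated osmolality = 2·Na + glucose + BUN/2.8
= 2·141 + 5.6 + 13/2.8
= 282 + 5.60 + 4.64
= 292.24 mOsm/kg ≈ 292.2 mOsm/kg
Osmolar gap = measured − calculated = 293 − 292.2 = 0.8 mOsm/kg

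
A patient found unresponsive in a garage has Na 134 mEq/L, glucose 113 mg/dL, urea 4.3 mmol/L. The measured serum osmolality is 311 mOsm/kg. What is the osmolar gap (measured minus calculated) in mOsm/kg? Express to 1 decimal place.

Calculated osmolality = 2·Na + glucose/18 + urea
= 2·134 + 113/18 + 4.3
= 268 + 6.28 + 4.30
= 278.58 mOsm/kg ≈ 278.6 mOsm/kg
Osmolar gap = measured − calculated = 311 − 278.6 = 32.4 mOsm/kg

32.4 mOsm/kg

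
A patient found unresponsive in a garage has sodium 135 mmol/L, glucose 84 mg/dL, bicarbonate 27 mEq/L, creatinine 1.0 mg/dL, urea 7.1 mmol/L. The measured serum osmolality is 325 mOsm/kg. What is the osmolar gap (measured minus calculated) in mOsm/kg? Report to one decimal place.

43.2 mOsm/kg

Calculated osmolality = 2·Na + glucose/18 + urea
= 2·135 + 84/18 + 7.1
= 270 + 4.67 + 7.10
= 281.77 mOsm/kg ≈ 281.8 mOsm/kg
Osmolar gap = measured − calculated = 325 − 281.8 = 43.2 mOsm/kg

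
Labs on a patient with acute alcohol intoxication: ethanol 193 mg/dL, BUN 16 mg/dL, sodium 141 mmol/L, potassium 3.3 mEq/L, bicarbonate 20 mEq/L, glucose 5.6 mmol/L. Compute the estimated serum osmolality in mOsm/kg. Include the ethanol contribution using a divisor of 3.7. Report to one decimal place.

345.5 mOsm/kg

Calculated osmolality = 2·Na + glucose + BUN/2.8 + ethanol/3.7
= 2·141 + 5.6 + 16/2.8 + 193/3.7
= 282 + 5.60 + 5.71 + 52.16
= 345.47 mOsm/kg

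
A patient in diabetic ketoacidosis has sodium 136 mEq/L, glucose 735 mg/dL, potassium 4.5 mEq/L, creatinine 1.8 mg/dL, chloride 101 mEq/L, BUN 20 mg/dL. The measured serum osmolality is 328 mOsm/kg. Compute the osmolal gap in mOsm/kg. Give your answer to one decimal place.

Calculated osmolality = 2·Na + glucose/18 + BUN/2.8
= 2·136 + 735/18 + 20/2.8
= 272 + 40.83 + 7.14
= 319.97 mOsm/kg ≈ 320.0 mOsm/kg
Osmolar gap = measured − calculated = 328 − 320.0 = 8.0 mOsm/kg

8.0 mOsm/kg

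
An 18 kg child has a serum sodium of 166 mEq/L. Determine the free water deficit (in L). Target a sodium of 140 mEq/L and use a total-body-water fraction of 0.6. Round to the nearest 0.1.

2.0 L

TBW = 0.6 · 18 = 10.8 L
Free water deficit = TBW · (Na/140 − 1)
= 10.8 · (166/140 − 1)
= 10.8 · 0.1857
= 2.01 L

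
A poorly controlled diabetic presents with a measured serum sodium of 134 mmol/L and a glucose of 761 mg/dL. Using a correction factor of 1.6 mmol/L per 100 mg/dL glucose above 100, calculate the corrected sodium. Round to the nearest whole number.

145 mmol/L

Corrected Na = measured Na + 1.6 · (glucose − 100)/100
= 134 + 1.6 · (761 − 100)/100
= 134 + 10.6
= 144.6 mmol/L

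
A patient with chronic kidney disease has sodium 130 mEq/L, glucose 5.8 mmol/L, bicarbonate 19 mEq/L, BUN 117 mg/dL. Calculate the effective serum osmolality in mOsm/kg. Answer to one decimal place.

Effective osmolality excludes urea (freely permeant across cell membranes):
2·Na + glucose
= 2·130 + 5.8
= 260 + 5.8
= 265.8 mOsm/kg

265.8 mOsm/kg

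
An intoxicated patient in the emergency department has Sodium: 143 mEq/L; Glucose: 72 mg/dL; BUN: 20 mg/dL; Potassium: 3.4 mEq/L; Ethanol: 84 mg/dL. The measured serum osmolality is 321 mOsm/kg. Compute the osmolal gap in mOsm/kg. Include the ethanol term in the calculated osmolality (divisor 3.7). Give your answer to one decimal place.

Calculated osmolality = 2·Na + glucose/18 + BUN/2.8 + ethanol/3.7
= 2·143 + 72/18 + 20/2.8 + 84/3.7
= 286 + 4 + 7.14 + 22.70
= 319.84 mOsm/kg ≈ 319.8 mOsm/kg
Osmolar gap = measured − calculated = 321 − 319.8 = 1.2 mOsm/kg

1.2 mOsm/kg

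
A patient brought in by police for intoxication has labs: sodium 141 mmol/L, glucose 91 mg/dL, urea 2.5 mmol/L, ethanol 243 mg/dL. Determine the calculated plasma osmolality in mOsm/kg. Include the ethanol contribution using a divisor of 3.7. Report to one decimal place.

Calculated osmolality = 2·Na + glucose/18 + urea + ethanol/3.7
= 2·141 + 91/18 + 2.5 + 243/3.7
= 282 + 5.06 + 2.50 + 65.68
= 355.24 mOsm/kg

355.2 mOsm/kg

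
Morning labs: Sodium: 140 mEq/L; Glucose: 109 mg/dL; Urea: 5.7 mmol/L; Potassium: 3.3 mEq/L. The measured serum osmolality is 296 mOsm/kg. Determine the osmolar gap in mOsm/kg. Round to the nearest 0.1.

Calculated osmolality = 2·Na + glucose/18 + urea
= 2·140 + 109/18 + 5.7
= 280 + 6.06 + 5.70
= 291.76 mOsm/kg ≈ 291.8 mOsm/kg
Osmolar gap = measured − calculated = 296 − 291.8 = 4.2 mOsm/kg

4.2 mOsm/kg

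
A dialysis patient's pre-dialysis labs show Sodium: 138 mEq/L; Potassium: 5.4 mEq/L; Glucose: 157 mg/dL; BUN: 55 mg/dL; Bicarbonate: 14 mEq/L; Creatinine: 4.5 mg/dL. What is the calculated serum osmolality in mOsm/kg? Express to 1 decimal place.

Calculated osmolality = 2·Na + glucose/18 + BUN/2.8
= 2·138 + 157/18 + 55/2.8
= 276 + 8.72 + 19.64
= 304.36 mOsm/kg

304.4 mOsm/kg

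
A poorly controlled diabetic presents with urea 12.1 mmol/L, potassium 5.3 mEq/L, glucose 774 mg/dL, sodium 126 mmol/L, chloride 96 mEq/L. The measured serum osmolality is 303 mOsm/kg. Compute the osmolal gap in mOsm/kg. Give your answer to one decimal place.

Calculated osmolality = 2·Na + glucose/18 + urea
= 2·126 + 774/18 + 12.1
= 252 + 43 + 12.10
= 307.1 mOsm/kg ≈ 307.1 mOsm/kg
Osmolar gap = measured − calculated = 303 − 307.1 = -4.1 mOsm/kg

-4.1 mOsm/kg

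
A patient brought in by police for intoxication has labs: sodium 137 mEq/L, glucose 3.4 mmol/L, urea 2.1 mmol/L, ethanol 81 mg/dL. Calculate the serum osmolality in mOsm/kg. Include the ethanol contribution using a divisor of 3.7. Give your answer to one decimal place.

301.4 mOsm/kg

Calculated osmolality = 2·Na + glucose + urea + ethanol/3.7
= 2·137 + 3.4 + 2.1 + 81/3.7
= 274 + 3.40 + 2.10 + 21.89
= 301.39 mOsm/kg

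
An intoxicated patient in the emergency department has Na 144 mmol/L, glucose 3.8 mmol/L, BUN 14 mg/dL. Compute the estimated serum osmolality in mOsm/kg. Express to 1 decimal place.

Calculated osmolality = 2·Na + glucose + BUN/2.8
= 2·144 + 3.8 + 14/2.8
= 288 + 3.80 + 5
= 296.8 mOsm/kg

296.8 mOsm/kg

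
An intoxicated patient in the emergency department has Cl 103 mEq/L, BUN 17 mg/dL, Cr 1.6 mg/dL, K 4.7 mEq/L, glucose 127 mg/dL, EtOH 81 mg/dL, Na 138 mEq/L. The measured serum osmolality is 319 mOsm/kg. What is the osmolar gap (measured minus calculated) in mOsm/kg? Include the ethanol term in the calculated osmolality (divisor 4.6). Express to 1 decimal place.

Calculated osmolality = 2·Na + glucose/18 + BUN/2.8 + ethanol/4.6
= 2·138 + 127/18 + 17/2.8 + 81/4.6
= 276 + 7.06 + 6.07 + 17.61
= 306.74 mOsm/kg ≈ 306.7 mOsm/kg
Osmolar gap = measured − calculated = 319 − 306.7 = 12.3 mOsm/kg

12.3 mOsm/kg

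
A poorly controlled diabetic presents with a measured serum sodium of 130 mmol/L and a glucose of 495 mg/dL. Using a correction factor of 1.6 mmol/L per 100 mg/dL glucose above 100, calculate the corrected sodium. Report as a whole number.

136 mmol/L

Corrected Na = measured Na + 1.6 · (glucose − 100)/100
= 130 + 1.6 · (495 − 100)/100
= 130 + 6.3
= 136.3 mmol/L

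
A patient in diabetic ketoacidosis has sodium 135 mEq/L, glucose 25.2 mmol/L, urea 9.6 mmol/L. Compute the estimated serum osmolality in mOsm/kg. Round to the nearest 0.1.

304.8 mOsm/kg

Calculated osmolality = 2·Na + glucose + urea
= 2·135 + 25.2 + 9.6
= 270 + 25.20 + 9.60
= 304.8 mOsm/kg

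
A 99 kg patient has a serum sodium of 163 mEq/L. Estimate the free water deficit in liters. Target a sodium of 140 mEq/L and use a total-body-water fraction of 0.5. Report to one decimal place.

8.1 L

TBW = 0.5 · 99 = 49.5 L
Free water deficit = TBW · (Na/140 − 1)
= 49.5 · (163/140 − 1)
= 49.5 · 0.1643
= 8.13 L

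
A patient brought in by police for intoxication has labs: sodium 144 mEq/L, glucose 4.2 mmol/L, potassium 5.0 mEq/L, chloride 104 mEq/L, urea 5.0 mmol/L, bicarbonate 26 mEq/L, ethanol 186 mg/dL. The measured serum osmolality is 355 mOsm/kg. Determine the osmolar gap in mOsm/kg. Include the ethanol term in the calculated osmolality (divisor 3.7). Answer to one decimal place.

7.5 mOsm/kg

Calculated osmolality = 2·Na + glucose + urea + ethanol/3.7
= 2·144 + 4.2 + 5 + 186/3.7
= 288 + 4.20 + 5 + 50.27
= 347.47 mOsm/kg ≈ 347.5 mOsm/kg
Osmolar gap = measured − calculated = 355 − 347.5 = 7.5 mOsm/kg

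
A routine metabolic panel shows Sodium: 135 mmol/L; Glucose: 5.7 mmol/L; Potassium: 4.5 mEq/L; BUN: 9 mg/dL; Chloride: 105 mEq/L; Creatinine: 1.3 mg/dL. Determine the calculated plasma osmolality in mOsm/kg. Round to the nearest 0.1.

278.9 mOsm/kg

Calculated osmolality = 2·Na + glucose + BUN/2.8
= 2·135 + 5.7 + 9/2.8
= 270 + 5.70 + 3.21
= 278.91 mOsm/kg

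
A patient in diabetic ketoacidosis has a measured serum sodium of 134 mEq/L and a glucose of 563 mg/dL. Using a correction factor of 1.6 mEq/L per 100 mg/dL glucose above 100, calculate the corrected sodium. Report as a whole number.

Corrected Na = measured Na + 1.6 · (glucose − 100)/100
= 134 + 1.6 · (563 − 100)/100
= 134 + 7.4
= 141.4 mEq/L

141 mEq/L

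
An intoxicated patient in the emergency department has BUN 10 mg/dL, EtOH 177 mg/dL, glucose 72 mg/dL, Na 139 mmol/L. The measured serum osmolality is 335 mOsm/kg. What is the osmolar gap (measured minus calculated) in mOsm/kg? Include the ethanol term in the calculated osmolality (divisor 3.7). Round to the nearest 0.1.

1.6 mOsm/kg

Calculated osmolality = 2·Na + glucose/18 + BUN/2.8 + ethanol/3.7
= 2·139 + 72/18 + 10/2.8 + 177/3.7
= 278 + 4 + 3.57 + 47.84
= 333.41 mOsm/kg ≈ 333.4 mOsm/kg
Osmolar gap = measured − calculated = 335 − 333.4 = 1.6 mOsm/kg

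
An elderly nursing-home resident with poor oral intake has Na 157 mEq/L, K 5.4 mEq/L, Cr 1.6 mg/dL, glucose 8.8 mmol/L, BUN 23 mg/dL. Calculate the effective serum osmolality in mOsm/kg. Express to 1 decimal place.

Effective osmolality excludes urea (freely permeant across cell membranes):
2·Na + glucose
= 2·157 + 8.8
= 314 + 8.8
= 322.8 mOsm/kg

322.8 mOsm/kg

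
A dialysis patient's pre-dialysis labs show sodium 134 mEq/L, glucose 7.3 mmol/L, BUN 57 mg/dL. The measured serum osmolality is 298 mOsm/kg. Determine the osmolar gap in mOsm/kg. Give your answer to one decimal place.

Calculated osmolality = 2·Na + glucose + BUN/2.8
= 2·134 + 7.3 + 57/2.8
= 268 + 7.30 + 20.36
= 295.66 mOsm/kg ≈ 295.7 mOsm/kg
Osmolar gap = measured − calculated = 298 − 295.7 = 2.3 mOsm/kg

2.3 mOsm/kg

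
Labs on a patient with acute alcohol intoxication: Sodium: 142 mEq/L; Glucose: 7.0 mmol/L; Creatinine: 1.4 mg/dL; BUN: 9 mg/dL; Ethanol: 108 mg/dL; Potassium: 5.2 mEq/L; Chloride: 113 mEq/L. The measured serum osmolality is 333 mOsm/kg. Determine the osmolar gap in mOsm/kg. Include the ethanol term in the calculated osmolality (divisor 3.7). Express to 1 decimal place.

Calculated osmolality = 2·Na + glucose + BUN/2.8 + ethanol/3.7
= 2·142 + 7 + 9/2.8 + 108/3.7
= 284 + 7 + 3.21 + 29.19
= 323.4 mOsm/kg ≈ 323.4 mOsm/kg
Osmolar gap = measured − calculated = 333 − 323.4 = 9.6 mOsm/kg

9.6 mOsm/kg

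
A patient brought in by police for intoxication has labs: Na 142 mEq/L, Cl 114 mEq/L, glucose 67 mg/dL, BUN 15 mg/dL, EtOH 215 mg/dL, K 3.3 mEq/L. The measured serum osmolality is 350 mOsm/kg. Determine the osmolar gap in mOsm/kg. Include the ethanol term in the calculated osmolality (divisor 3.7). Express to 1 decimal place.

-1.2 mOsm/kg

Calculated osmolality = 2·Na + glucose/18 + BUN/2.8 + ethanol/3.7
= 2·142 + 67/18 + 15/2.8 + 215/3.7
= 284 + 3.72 + 5.36 + 58.11
= 351.19 mOsm/kg ≈ 351.2 mOsm/kg
Osmolar gap = measured − calculated = 350 − 351.2 = -1.2 mOsm/kg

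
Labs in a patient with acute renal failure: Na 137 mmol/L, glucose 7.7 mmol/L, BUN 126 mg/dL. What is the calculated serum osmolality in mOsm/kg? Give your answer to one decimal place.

326.7 mOsm/kg

Calculated osmolality = 2·Na + glucose + BUN/2.8
= 2·137 + 7.7 + 126/2.8
= 274 + 7.70 + 45
= 326.7 mOsm/kg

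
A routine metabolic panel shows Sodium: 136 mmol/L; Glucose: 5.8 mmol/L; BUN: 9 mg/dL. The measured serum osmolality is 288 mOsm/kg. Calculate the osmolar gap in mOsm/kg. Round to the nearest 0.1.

Calculated osmolality = 2·Na + glucose + BUN/2.8
= 2·136 + 5.8 + 9/2.8
= 272 + 5.80 + 3.21
= 281.01 mOsm/kg ≈ 281.0 mOsm/kg
Osmolar gap = measured − calculated = 288 − 281.0 = 7.0 mOsm/kg

7.0 mOsm/kg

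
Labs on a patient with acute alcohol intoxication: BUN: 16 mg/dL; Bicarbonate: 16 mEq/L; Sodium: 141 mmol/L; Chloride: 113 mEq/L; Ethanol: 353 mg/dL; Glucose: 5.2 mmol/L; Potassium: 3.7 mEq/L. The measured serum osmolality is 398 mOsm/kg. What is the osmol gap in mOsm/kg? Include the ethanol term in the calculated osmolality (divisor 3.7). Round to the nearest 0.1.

9.7 mOsm/kg

Calculated osmolality = 2·Na + glucose + BUN/2.8 + ethanol/3.7
= 2·141 + 5.2 + 16/2.8 + 353/3.7
= 282 + 5.20 + 5.71 + 95.41
= 388.32 mOsm/kg ≈ 388.3 mOsm/kg
Osmolar gap = measured − calculated = 398 − 388.3 = 9.7 mOsm/kg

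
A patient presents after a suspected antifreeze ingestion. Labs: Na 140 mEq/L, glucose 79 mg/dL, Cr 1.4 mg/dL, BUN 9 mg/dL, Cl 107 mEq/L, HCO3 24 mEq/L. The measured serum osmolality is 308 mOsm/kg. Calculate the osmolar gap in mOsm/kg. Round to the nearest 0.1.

20.4 mOsm/kg

Calculated osmolality = 2·Na + glucose/18 + BUN/2.8
= 2·140 + 79/18 + 9/2.8
= 280 + 4.39 + 3.21
= 287.6 mOsm/kg ≈ 287.6 mOsm/kg
Osmolar gap = measured − calculated = 308 − 287.6 = 20.4 mOsm/kg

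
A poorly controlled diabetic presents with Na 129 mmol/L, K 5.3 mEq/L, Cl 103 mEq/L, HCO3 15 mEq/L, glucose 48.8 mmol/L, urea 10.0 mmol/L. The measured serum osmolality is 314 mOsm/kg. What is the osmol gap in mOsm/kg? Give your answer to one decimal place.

-2.8 mOsm/kg

Calculated osmolality = 2·Na + glucose + urea
= 2·129 + 48.8 + 10
= 258 + 48.80 + 10
= 316.8 mOsm/kg ≈ 316.8 mOsm/kg
Osmolar gap = measured − calculated = 314 − 316.8 = -2.8 mOsm/kg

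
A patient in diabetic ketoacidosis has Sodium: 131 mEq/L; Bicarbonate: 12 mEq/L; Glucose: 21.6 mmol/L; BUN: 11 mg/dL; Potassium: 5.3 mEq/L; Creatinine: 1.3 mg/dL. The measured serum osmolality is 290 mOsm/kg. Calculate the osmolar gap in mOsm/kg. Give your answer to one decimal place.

Calculated osmolality = 2·Na + glucose + BUN/2.8
= 2·131 + 21.6 + 11/2.8
= 262 + 21.60 + 3.93
= 287.53 mOsm/kg ≈ 287.5 mOsm/kg
Osmolar gap = measured − calculated = 290 − 287.5 = 2.5 mOsm/kg

2.5 mOsm/kg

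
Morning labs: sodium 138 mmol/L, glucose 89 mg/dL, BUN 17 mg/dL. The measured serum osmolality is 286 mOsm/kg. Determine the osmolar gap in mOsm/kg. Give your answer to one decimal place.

-1.0 mOsm/kg

Calculated osmolality = 2·Na + glucose/18 + BUN/2.8
= 2·138 + 89/18 + 17/2.8
= 276 + 4.94 + 6.07
= 287.01 mOsm/kg ≈ 287.0 mOsm/kg
Osmolar gap = measured − calculated = 286 − 287.0 = -1.0 mOsm/kg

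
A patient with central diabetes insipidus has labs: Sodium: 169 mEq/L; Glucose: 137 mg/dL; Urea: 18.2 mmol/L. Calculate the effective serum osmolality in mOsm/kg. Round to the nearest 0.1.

345.6 mOsm/kg

Effective osmolality excludes urea (freely permeant across cell membranes):
2·Na + glucose/18
= 2·169 + 137/18
= 338 + 7.61
= 345.61 mOsm/kg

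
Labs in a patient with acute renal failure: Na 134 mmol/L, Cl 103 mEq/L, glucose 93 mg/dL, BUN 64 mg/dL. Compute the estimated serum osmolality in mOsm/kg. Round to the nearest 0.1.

Calculated osmolality = 2·Na + glucose/18 + BUN/2.8
= 2·134 + 93/18 + 64/2.8
= 268 + 5.17 + 22.86
= 296.03 mOsm/kg

296.0 mOsm/kg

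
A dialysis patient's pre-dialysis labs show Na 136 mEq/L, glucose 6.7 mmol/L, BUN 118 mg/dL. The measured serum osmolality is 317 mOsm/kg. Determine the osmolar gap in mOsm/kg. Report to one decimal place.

Calculated osmolality = 2·Na + glucose + BUN/2.8
= 2·136 + 6.7 + 118/2.8
= 272 + 6.70 + 42.14
= 320.84 mOsm/kg ≈ 320.8 mOsm/kg
Osmolar gap = measured − calculated = 317 − 320.8 = -3.8 mOsm/kg

-3.8 mOsm/kg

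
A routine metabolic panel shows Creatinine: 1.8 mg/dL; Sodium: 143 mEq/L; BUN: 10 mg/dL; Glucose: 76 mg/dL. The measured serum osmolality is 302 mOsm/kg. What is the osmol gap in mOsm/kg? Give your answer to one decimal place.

Calculated osmolality = 2·Na + glucose/18 + BUN/2.8
= 2·143 + 76/18 + 10/2.8
= 286 + 4.22 + 3.57
= 293.79 mOsm/kg ≈ 293.8 mOsm/kg
Osmolar gap = measured − calculated = 302 − 293.8 = 8.2 mOsm/kg

8.2 mOsm/kg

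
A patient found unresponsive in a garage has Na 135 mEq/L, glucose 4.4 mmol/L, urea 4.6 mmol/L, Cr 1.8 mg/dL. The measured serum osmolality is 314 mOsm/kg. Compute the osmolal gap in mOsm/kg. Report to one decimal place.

Calculated osmolality = 2·Na + glucose + urea
= 2·135 + 4.4 + 4.6
= 270 + 4.40 + 4.60
= 279 mOsm/kg ≈ 279.0 mOsm/kg
Osmolar gap = measured − calculated = 314 − 279.0 = 35.0 mOsm/kg

35.0 mOsm/kg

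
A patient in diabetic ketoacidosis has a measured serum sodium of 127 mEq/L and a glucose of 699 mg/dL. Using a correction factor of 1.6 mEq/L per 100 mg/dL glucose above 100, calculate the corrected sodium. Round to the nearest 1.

Corrected Na = measured Na + 1.6 · (glucose − 100)/100
= 127 + 1.6 · (699 − 100)/100
= 127 + 9.6
= 136.6 mEq/L

137 mEq/L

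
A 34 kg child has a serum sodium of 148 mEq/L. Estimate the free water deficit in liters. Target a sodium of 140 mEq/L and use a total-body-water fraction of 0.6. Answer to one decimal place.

1.2 L

TBW = 0.6 · 34 = 20.4 L
Free water deficit = TBW · (Na/140 − 1)
= 20.4 · (148/140 − 1)
= 20.4 · 0.0571
= 1.16 L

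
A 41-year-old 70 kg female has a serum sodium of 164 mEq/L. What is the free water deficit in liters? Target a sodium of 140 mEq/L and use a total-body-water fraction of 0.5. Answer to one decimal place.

TBW = 0.5 · 70 = 35 L
Free water deficit = TBW · (Na/140 − 1)
= 35 · (164/140 − 1)
= 35 · 0.1714
= 6 L

6.0 L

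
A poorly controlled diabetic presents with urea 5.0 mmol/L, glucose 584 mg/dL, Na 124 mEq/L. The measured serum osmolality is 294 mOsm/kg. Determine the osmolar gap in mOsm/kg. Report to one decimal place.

8.6 mOsm/kg

Calculated osmolality = 2·Na + glucose/18 + urea
= 2·124 + 584/18 + 5
= 248 + 32.44 + 5
= 285.44 mOsm/kg ≈ 285.4 mOsm/kg
Osmolar gap = measured − calculated = 294 − 285.4 = 8.6 mOsm/kg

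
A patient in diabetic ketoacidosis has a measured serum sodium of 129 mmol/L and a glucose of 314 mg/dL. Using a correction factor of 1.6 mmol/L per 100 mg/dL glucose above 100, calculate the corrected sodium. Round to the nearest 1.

132 mmol/L

Corrected Na = measured Na + 1.6 · (glucose − 100)/100
= 129 + 1.6 · (314 − 100)/100
= 129 + 3.4
= 132.4 mmol/L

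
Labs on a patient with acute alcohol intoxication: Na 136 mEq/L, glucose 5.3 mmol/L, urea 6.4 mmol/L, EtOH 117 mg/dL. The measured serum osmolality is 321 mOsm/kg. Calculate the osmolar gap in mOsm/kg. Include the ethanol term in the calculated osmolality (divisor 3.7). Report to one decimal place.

Calculated osmolality = 2·Na + glucose + urea + ethanol/3.7
= 2·136 + 5.3 + 6.4 + 117/3.7
= 272 + 5.30 + 6.40 + 31.62
= 315.32 mOsm/kg ≈ 315.3 mOsm/kg
Osmolar gap = measured − calculated = 321 − 315.3 = 5.7 mOsm/kg

5.7 mOsm/kg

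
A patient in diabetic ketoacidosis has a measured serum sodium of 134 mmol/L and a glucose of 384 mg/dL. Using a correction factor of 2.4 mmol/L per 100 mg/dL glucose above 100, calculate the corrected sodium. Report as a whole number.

Corrected Na = measured Na + 2.4 · (glucose − 100)/100
= 134 + 2.4 · (384 − 100)/100
= 134 + 6.8
= 140.8 mmol/L

141 mmol/L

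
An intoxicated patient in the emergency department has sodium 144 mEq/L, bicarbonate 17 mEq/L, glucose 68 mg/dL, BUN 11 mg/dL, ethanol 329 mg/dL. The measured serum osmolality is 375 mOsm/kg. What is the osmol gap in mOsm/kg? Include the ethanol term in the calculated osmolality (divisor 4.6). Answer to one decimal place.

7.8 mOsm/kg

Calculated osmolality = 2·Na + glucose/18 + BUN/2.8 + ethanol/4.6
= 2·144 + 68/18 + 11/2.8 + 329/4.6
= 288 + 3.78 + 3.93 + 71.52
= 367.23 mOsm/kg ≈ 367.2 mOsm/kg
Osmolar gap = measured − calculated = 375 − 367.2 = 7.8 mOsm/kg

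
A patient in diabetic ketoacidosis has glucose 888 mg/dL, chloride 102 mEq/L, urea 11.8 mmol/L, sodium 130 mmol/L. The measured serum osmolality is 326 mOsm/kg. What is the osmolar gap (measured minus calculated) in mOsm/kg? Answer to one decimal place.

Calculated osmolality = 2·Na + glucose/18 + urea
= 2·130 + 888/18 + 11.8
= 260 + 49.33 + 11.80
= 321.13 mOsm/kg ≈ 321.1 mOsm/kg
Osmolar gap = measured − calculated = 326 − 321.1 = 4.9 mOsm/kg

4.9 mOsm/kg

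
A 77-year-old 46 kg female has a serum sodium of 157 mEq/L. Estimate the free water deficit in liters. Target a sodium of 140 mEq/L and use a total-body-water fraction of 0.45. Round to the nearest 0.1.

2.5 L

TBW = 0.45 · 46 = 20.7 L
Free water deficit = TBW · (Na/140 − 1)
= 20.7 · (157/140 − 1)
= 20.7 · 0.1214
= 2.51 L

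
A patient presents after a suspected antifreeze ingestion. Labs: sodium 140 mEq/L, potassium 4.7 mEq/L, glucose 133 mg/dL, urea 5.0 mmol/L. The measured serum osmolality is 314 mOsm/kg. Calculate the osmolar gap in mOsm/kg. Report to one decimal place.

Calculated osmolality = 2·Na + glucose/18 + urea
= 2·140 + 133/18 + 5
= 280 + 7.39 + 5
= 292.39 mOsm/kg ≈ 292.4 mOsm/kg
Osmolar gap = measured − calculated = 314 − 292.4 = 21.6 mOsm/kg

21.6 mOsm/kg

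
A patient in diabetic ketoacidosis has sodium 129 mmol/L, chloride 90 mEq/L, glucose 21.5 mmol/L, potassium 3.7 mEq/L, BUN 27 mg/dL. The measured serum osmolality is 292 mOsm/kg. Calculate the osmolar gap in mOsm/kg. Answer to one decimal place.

Calculated osmolality = 2·Na + glucose + BUN/2.8
= 2·129 + 21.5 + 27/2.8
= 258 + 21.50 + 9.64
= 289.14 mOsm/kg ≈ 289.1 mOsm/kg
Osmolar gap = measured − calculated = 292 − 289.1 = 2.9 mOsm/kg

2.9 mOsm/kg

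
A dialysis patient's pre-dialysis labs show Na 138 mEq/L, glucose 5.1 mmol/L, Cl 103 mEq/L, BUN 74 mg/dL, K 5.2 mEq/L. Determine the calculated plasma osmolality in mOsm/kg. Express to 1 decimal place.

307.5 mOsm/kg

Calculated osmolality = 2·Na + glucose + BUN/2.8
= 2·138 + 5.1 + 74/2.8
= 276 + 5.10 + 26.43
= 307.53 mOsm/kg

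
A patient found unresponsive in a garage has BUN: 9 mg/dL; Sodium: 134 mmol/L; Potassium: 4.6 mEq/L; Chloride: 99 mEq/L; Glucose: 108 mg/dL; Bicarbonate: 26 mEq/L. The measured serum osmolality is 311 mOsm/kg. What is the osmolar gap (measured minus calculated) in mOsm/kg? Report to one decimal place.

33.8 mOsm/kg

Calculated osmolality = 2·Na + glucose/18 + BUN/2.8
= 2·134 + 108/18 + 9/2.8
= 268 + 6 + 3.21
= 277.21 mOsm/kg ≈ 277.2 mOsm/kg
Osmolar gap = measured − calculated = 311 − 277.2 = 33.8 mOsm/kg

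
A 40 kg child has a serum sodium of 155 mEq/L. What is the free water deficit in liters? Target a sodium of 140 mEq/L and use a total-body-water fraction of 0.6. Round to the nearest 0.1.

2.6 L

TBW = 0.6 · 40 = 24 L
Free water deficit = TBW · (Na/140 − 1)
= 24 · (155/140 − 1)
= 24 · 0.1071
= 2.57 L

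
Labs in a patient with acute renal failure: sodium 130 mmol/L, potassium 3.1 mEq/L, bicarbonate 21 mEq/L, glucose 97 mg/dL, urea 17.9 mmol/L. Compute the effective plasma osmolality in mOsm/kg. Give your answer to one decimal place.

Effective osmolality excludes urea (freely permeant across cell membranes):
2·Na + glucose/18
= 2·130 + 97/18
= 260 + 5.39
= 265.39 mOsm/kg

265.4 mOsm/kg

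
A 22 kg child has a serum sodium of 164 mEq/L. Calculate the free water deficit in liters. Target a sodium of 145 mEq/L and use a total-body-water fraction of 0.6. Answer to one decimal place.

1.7 L

TBW = 0.6 · 22 = 13.2 L
Free water deficit = TBW · (Na/145 − 1)
= 13.2 · (164/145 − 1)
= 13.2 · 0.131
= 1.73 L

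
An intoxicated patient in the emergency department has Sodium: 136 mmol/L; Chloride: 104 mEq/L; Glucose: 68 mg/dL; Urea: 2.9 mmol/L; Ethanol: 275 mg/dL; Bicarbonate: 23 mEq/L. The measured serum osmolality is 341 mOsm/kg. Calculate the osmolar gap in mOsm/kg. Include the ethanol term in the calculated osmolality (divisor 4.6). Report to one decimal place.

2.5 mOsm/kg

Calculated osmolality = 2·Na + glucose/18 + urea + ethanol/4.6
= 2·136 + 68/18 + 2.9 + 275/4.6
= 272 + 3.78 + 2.90 + 59.78
= 338.46 mOsm/kg ≈ 338.5 mOsm/kg
Osmolar gap = measured − calculated = 341 − 338.5 = 2.5 mOsm/kg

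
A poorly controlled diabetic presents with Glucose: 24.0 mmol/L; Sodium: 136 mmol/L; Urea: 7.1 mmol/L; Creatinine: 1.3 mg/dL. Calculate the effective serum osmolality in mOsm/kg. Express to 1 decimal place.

Effective osmolality excludes urea (freely permeant across cell membranes):
2·Na + glucose
= 2·136 + 24
= 272 + 24
= 296 mOsm/kg

296.0 mOsm/kg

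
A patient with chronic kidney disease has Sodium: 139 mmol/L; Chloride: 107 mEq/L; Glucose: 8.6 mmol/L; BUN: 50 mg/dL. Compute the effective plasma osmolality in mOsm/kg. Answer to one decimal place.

Effective osmolality excludes urea (freely permeant across cell membranes):
2·Na + glucose
= 2·139 + 8.6
= 278 + 8.6
= 286.6 mOsm/kg

286.6 mOsm/kg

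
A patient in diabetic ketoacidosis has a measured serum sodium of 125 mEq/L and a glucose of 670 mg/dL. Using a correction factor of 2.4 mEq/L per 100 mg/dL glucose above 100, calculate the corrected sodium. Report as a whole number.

Corrected Na = measured Na + 2.4 · (glucose − 100)/100
= 125 + 2.4 · (670 − 100)/100
= 125 + 13.7
= 138.7 mEq/L

139 mEq/L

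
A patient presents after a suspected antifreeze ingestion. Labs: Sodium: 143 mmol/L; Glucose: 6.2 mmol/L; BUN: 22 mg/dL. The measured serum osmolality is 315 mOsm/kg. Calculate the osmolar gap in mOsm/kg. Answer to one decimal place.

14.9 mOsm/kg

Calculated osmolality = 2·Na + glucose + BUN/2.8
= 2·143 + 6.2 + 22/2.8
= 286 + 6.20 + 7.86
= 300.06 mOsm/kg ≈ 300.1 mOsm/kg
Osmolar gap = measured − calculated = 315 − 300.1 = 14.9 mOsm/kg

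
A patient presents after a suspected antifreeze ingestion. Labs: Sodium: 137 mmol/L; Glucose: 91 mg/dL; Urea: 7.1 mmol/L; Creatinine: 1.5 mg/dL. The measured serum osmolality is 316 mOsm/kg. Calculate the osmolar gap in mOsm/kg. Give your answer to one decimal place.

Calculated osmolality = 2·Na + glucose/18 + urea
= 2·137 + 91/18 + 7.1
= 274 + 5.06 + 7.10
= 286.16 mOsm/kg ≈ 286.2 mOsm/kg
Osmolar gap = measured − calculated = 316 − 286.2 = 29.8 mOsm/kg

29.8 mOsm/kg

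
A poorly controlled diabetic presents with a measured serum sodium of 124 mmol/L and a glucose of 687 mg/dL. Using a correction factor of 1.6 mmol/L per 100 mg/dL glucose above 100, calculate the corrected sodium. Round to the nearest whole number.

Corrected Na = measured Na + 1.6 · (glucose − 100)/100
= 124 + 1.6 · (687 − 100)/100
= 124 + 9.4
= 133.4 mmol/L

133 mmol/L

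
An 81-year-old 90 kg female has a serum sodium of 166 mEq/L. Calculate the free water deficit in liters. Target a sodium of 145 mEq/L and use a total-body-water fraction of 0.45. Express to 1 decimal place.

5.9 L

TBW = 0.45 · 90 = 40.5 L
Free water deficit = TBW · (Na/145 − 1)
= 40.5 · (166/145 − 1)
= 40.5 · 0.1448
= 5.86 L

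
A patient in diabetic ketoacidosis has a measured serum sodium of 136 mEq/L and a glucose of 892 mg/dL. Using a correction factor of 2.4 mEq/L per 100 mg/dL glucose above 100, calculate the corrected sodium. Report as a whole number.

155 mEq/L

Corrected Na = measured Na + 2.4 · (glucose − 100)/100
= 136 + 2.4 · (892 − 100)/100
= 136 + 19
= 155 mEq/L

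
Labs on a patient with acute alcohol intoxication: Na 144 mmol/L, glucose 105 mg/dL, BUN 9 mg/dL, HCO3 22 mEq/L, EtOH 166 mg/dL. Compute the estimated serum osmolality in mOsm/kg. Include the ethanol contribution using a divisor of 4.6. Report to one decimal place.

333.1 mOsm/kg

Calculated osmolality = 2·Na + glucose/18 + BUN/2.8 + ethanol/4.6
= 2·144 + 105/18 + 9/2.8 + 166/4.6
= 288 + 5.83 + 3.21 + 36.09
= 333.13 mOsm/kg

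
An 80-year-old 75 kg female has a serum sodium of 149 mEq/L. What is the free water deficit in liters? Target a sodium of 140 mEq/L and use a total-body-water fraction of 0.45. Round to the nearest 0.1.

2.2 L

TBW = 0.45 · 75 = 33.75 L
Free water deficit = TBW · (Na/140 − 1)
= 33.75 · (149/140 − 1)
= 33.75 · 0.0643
= 2.17 L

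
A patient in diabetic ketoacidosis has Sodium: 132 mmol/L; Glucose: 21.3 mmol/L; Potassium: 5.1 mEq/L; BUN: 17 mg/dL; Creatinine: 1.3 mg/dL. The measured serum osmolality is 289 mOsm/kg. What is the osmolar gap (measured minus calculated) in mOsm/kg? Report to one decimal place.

Calculated osmolality = 2·Na + glucose + BUN/2.8
= 2·132 + 21.3 + 17/2.8
= 264 + 21.30 + 6.07
= 291.37 mOsm/kg ≈ 291.4 mOsm/kg
Osmolar gap = measured − calculated = 289 − 291.4 = -2.4 mOsm/kg

-2.4 mOsm/kg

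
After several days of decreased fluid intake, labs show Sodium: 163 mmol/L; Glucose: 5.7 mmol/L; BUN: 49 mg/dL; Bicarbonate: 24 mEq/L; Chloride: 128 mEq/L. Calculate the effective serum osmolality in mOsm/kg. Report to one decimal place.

331.7 mOsm/kg

Effective osmolality excludes urea (freely permeant across cell membranes):
2·Na + glucose
= 2·163 + 5.7
= 326 + 5.7
= 331.7 mOsm/kg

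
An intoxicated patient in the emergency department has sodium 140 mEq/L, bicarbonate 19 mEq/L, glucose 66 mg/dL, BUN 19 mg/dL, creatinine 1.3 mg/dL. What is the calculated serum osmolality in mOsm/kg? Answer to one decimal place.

Calculated osmolality = 2·Na + glucose/18 + BUN/2.8
= 2·140 + 66/18 + 19/2.8
= 280 + 3.67 + 6.79
= 290.46 mOsm/kg

290.5 mOsm/kg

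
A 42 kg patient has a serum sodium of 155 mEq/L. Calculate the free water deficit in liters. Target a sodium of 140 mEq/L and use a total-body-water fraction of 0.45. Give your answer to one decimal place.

TBW = 0.45 · 42 = 18.9 L
Free water deficit = TBW · (Na/140 − 1)
= 18.9 · (155/140 − 1)
= 18.9 · 0.1071
= 2.02 L

2.0 L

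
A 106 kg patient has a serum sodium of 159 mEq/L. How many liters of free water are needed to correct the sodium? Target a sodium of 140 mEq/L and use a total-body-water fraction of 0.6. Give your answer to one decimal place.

TBW = 0.6 · 106 = 63.6 L
Free water deficit = TBW · (Na/140 − 1)
= 63.6 · (159/140 − 1)
= 63.6 · 0.1357
= 8.63 L

8.6 L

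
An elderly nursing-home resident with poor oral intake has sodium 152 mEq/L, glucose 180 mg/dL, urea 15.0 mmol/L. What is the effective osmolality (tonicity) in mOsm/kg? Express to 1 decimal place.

Effective osmolality excludes urea (freely permeant across cell membranes):
2·Na + glucose/18
= 2·152 + 180/18
= 304 + 10
= 314 mOsm/kg

314.0 mOsm/kg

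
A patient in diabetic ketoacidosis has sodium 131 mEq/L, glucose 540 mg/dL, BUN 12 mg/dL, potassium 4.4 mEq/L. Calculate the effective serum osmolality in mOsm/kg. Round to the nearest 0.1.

Effective osmolality excludes urea (freely permeant across cell membranes):
2·Na + glucose/18
= 2·131 + 540/18
= 262 + 30
= 292 mOsm/kg

292.0 mOsm/kg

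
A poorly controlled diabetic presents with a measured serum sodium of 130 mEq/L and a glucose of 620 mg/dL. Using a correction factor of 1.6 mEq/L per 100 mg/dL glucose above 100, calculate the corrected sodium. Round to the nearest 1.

Corrected Na = measured Na + 1.6 · (glucose − 100)/100
= 130 + 1.6 · (620 − 100)/100
= 130 + 8.3
= 138.3 mEq/L

138 mEq/L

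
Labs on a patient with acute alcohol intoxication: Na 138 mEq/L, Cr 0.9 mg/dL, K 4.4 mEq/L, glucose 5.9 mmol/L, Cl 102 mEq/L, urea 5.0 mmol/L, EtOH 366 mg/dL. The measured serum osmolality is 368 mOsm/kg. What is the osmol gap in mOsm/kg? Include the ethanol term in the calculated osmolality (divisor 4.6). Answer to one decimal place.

1.5 mOsm/kg

Calculated osmolality = 2·Na + glucose + urea + ethanol/4.6
= 2·138 + 5.9 + 5 + 366/4.6
= 276 + 5.90 + 5 + 79.57
= 366.47 mOsm/kg ≈ 366.5 mOsm/kg
Osmolar gap = measured − calculated = 368 − 366.5 = 1.5 mOsm/kg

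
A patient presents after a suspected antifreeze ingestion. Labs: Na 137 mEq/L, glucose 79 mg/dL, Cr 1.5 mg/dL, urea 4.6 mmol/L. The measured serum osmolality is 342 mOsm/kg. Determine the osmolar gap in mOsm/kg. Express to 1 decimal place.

59.0 mOsm/kg

Calculated osmolality = 2·Na + glucose/18 + urea
= 2·137 + 79/18 + 4.6
= 274 + 4.39 + 4.60
= 282.99 mOsm/kg ≈ 283.0 mOsm/kg
Osmolar gap = measured − calculated = 342 − 283.0 = 59.0 mOsm/kg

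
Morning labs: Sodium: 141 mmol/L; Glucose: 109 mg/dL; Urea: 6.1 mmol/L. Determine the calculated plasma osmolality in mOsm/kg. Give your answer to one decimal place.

294.2 mOsm/kg

Calculated osmolality = 2·Na + glucose/18 + urea
= 2·141 + 109/18 + 6.1
= 282 + 6.06 + 6.10
= 294.16 mOsm/kg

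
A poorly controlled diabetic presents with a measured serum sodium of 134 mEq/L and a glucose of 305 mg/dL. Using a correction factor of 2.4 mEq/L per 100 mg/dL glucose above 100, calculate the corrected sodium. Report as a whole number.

139 mEq/L

Corrected Na = measured Na + 2.4 · (glucose − 100)/100
= 134 + 2.4 · (305 − 100)/100
= 134 + 4.9
= 138.9 mEq/L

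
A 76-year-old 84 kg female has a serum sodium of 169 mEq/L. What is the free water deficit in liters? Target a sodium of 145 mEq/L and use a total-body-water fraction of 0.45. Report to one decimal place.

6.3 L

TBW = 0.45 · 84 = 37.8 L
Free water deficit = TBW · (Na/145 − 1)
= 37.8 · (169/145 − 1)
= 37.8 · 0.1655
= 6.26 L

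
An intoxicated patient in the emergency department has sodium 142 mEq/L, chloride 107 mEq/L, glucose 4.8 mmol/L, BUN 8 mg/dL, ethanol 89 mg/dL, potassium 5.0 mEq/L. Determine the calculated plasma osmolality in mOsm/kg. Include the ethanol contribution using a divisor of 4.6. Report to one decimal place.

Calculated osmolality = 2·Na + glucose + BUN/2.8 + ethanol/4.6
= 2·142 + 4.8 + 8/2.8 + 89/4.6
= 284 + 4.80 + 2.86 + 19.35
= 311.01 mOsm/kg

311.0 mOsm/kg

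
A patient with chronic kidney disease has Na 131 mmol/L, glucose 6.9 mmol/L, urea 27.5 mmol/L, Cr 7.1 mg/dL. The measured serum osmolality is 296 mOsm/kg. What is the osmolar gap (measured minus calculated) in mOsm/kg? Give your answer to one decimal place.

Calculated osmolality = 2·Na + glucose + urea
= 2·131 + 6.9 + 27.5
= 262 + 6.90 + 27.50
= 296.4 mOsm/kg ≈ 296.4 mOsm/kg
Osmolar gap = measured − calculated = 296 − 296.4 = -0.4 mOsm/kg

-0.4 mOsm/kg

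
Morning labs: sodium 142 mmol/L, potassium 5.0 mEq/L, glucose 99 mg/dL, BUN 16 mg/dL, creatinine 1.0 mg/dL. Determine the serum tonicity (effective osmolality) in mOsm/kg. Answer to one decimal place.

Effective osmolality excludes urea (freely permeant across cell membranes):
2·Na + glucose/18
= 2·142 + 99/18
= 284 + 5.5
= 289.5 mOsm/kg

289.5 mOsm/kg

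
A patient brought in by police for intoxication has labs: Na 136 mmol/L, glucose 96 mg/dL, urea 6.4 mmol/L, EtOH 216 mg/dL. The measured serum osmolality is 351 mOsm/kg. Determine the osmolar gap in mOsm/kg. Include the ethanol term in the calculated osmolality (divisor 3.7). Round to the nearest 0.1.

8.9 mOsm/kg

Calculated osmolality = 2·Na + glucose/18 + urea + ethanol/3.7
= 2·136 + 96/18 + 6.4 + 216/3.7
= 272 + 5.33 + 6.40 + 58.38
= 342.11 mOsm/kg ≈ 342.1 mOsm/kg
Osmolar gap = measured − calculated = 351 − 342.1 = 8.9 mOsm/kg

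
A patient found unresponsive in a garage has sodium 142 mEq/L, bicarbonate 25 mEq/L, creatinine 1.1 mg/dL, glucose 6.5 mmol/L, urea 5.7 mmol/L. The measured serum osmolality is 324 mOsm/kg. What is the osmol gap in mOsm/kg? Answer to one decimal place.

Calculated osmolality = 2·Na + glucose + urea
= 2·142 + 6.5 + 5.7
= 284 + 6.50 + 5.70
= 296.2 mOsm/kg ≈ 296.2 mOsm/kg
Osmolar gap = measured − calculated = 324 − 296.2 = 27.8 mOsm/kg

27.8 mOsm/kg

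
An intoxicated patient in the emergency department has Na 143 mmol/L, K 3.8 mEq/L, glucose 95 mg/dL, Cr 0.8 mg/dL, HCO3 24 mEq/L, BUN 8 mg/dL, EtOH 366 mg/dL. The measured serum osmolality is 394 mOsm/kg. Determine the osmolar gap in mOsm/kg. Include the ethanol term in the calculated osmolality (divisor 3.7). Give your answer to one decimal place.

Calculated osmolality = 2·Na + glucose/18 + BUN/2.8 + ethanol/3.7
= 2·143 + 95/18 + 8/2.8 + 366/3.7
= 286 + 5.28 + 2.86 + 98.92
= 393.06 mOsm/kg ≈ 393.1 mOsm/kg
Osmolar gap = measured − calculated = 394 − 393.1 = 0.9 mOsm/kg

0.9 mOsm/kg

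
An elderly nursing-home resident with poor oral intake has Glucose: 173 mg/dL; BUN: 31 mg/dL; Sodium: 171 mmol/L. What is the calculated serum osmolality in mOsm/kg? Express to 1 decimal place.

Calculated osmolality = 2·Na + glucose/18 + BUN/2.8
= 2·171 + 173/18 + 31/2.8
= 342 + 9.61 + 11.07
= 362.68 mOsm/kg

362.7 mOsm/kg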